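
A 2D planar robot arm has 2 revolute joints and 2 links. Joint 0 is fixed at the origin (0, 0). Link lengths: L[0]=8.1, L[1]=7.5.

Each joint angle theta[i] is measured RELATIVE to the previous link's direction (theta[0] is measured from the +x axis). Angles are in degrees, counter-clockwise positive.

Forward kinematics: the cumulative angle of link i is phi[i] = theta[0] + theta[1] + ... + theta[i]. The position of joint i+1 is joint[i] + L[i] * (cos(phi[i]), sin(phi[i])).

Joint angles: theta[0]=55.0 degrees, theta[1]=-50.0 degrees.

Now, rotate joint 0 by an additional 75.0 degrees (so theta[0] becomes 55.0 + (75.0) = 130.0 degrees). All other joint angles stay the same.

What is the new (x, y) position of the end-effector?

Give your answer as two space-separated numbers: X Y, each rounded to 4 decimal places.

joint[0] = (0.0000, 0.0000)  (base)
link 0: phi[0] = 130 = 130 deg
  cos(130 deg) = -0.6428, sin(130 deg) = 0.7660
  joint[1] = (0.0000, 0.0000) + 8.1 * (-0.6428, 0.7660) = (0.0000 + -5.2066, 0.0000 + 6.2050) = (-5.2066, 6.2050)
link 1: phi[1] = 130 + -50 = 80 deg
  cos(80 deg) = 0.1736, sin(80 deg) = 0.9848
  joint[2] = (-5.2066, 6.2050) + 7.5 * (0.1736, 0.9848) = (-5.2066 + 1.3024, 6.2050 + 7.3861) = (-3.9042, 13.5910)
End effector: (-3.9042, 13.5910)

Answer: -3.9042 13.5910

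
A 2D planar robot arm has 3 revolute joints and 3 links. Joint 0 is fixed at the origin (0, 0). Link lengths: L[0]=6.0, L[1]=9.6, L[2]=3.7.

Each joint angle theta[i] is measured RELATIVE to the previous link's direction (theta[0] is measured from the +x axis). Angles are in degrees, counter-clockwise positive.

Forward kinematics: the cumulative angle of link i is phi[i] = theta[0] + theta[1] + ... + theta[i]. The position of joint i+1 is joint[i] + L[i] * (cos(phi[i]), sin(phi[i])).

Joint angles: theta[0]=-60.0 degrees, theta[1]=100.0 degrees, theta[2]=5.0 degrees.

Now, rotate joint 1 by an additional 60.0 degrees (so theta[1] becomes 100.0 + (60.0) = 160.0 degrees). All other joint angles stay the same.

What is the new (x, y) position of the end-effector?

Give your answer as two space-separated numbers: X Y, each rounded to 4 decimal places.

joint[0] = (0.0000, 0.0000)  (base)
link 0: phi[0] = -60 = -60 deg
  cos(-60 deg) = 0.5000, sin(-60 deg) = -0.8660
  joint[1] = (0.0000, 0.0000) + 6 * (0.5000, -0.8660) = (0.0000 + 3.0000, 0.0000 + -5.1962) = (3.0000, -5.1962)
link 1: phi[1] = -60 + 160 = 100 deg
  cos(100 deg) = -0.1736, sin(100 deg) = 0.9848
  joint[2] = (3.0000, -5.1962) + 9.6 * (-0.1736, 0.9848) = (3.0000 + -1.6670, -5.1962 + 9.4542) = (1.3330, 4.2580)
link 2: phi[2] = -60 + 160 + 5 = 105 deg
  cos(105 deg) = -0.2588, sin(105 deg) = 0.9659
  joint[3] = (1.3330, 4.2580) + 3.7 * (-0.2588, 0.9659) = (1.3330 + -0.9576, 4.2580 + 3.5739) = (0.3753, 7.8319)
End effector: (0.3753, 7.8319)

Answer: 0.3753 7.8319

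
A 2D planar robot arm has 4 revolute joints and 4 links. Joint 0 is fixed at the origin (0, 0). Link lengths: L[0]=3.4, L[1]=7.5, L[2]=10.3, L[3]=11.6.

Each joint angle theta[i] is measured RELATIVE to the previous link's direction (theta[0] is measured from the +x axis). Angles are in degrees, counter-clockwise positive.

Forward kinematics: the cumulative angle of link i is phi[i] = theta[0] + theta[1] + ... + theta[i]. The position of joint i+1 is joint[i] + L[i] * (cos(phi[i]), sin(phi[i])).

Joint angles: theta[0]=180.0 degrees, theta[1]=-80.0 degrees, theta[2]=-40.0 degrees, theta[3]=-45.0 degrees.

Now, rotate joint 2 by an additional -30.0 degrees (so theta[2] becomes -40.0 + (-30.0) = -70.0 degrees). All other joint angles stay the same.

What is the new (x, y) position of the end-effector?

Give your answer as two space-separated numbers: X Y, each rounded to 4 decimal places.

joint[0] = (0.0000, 0.0000)  (base)
link 0: phi[0] = 180 = 180 deg
  cos(180 deg) = -1.0000, sin(180 deg) = 0.0000
  joint[1] = (0.0000, 0.0000) + 3.4 * (-1.0000, 0.0000) = (0.0000 + -3.4000, 0.0000 + 0.0000) = (-3.4000, 0.0000)
link 1: phi[1] = 180 + -80 = 100 deg
  cos(100 deg) = -0.1736, sin(100 deg) = 0.9848
  joint[2] = (-3.4000, 0.0000) + 7.5 * (-0.1736, 0.9848) = (-3.4000 + -1.3024, 0.0000 + 7.3861) = (-4.7024, 7.3861)
link 2: phi[2] = 180 + -80 + -70 = 30 deg
  cos(30 deg) = 0.8660, sin(30 deg) = 0.5000
  joint[3] = (-4.7024, 7.3861) + 10.3 * (0.8660, 0.5000) = (-4.7024 + 8.9201, 7.3861 + 5.1500) = (4.2177, 12.5361)
link 3: phi[3] = 180 + -80 + -70 + -45 = -15 deg
  cos(-15 deg) = 0.9659, sin(-15 deg) = -0.2588
  joint[4] = (4.2177, 12.5361) + 11.6 * (0.9659, -0.2588) = (4.2177 + 11.2047, 12.5361 + -3.0023) = (15.4224, 9.5338)
End effector: (15.4224, 9.5338)

Answer: 15.4224 9.5338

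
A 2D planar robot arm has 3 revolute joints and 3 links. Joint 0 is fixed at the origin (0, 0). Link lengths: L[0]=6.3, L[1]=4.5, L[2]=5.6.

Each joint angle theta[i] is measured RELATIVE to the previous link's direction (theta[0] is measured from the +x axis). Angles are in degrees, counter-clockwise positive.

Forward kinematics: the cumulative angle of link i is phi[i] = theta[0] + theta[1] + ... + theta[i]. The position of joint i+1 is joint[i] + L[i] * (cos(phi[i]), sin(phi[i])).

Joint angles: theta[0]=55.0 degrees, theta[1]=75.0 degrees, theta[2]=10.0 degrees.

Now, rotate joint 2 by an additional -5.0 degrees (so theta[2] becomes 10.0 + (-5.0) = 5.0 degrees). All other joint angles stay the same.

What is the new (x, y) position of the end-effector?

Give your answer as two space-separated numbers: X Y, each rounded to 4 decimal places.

joint[0] = (0.0000, 0.0000)  (base)
link 0: phi[0] = 55 = 55 deg
  cos(55 deg) = 0.5736, sin(55 deg) = 0.8192
  joint[1] = (0.0000, 0.0000) + 6.3 * (0.5736, 0.8192) = (0.0000 + 3.6135, 0.0000 + 5.1607) = (3.6135, 5.1607)
link 1: phi[1] = 55 + 75 = 130 deg
  cos(130 deg) = -0.6428, sin(130 deg) = 0.7660
  joint[2] = (3.6135, 5.1607) + 4.5 * (-0.6428, 0.7660) = (3.6135 + -2.8925, 5.1607 + 3.4472) = (0.7210, 8.6079)
link 2: phi[2] = 55 + 75 + 5 = 135 deg
  cos(135 deg) = -0.7071, sin(135 deg) = 0.7071
  joint[3] = (0.7210, 8.6079) + 5.6 * (-0.7071, 0.7071) = (0.7210 + -3.9598, 8.6079 + 3.9598) = (-3.2388, 12.5677)
End effector: (-3.2388, 12.5677)

Answer: -3.2388 12.5677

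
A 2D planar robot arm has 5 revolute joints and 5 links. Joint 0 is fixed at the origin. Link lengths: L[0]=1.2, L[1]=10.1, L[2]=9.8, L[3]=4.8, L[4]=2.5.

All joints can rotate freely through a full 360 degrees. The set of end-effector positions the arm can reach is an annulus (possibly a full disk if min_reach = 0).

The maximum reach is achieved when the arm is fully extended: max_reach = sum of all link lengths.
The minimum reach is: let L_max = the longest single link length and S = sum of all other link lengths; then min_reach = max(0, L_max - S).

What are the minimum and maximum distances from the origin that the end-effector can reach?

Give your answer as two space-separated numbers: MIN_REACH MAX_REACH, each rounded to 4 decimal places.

Answer: 0.0000 28.4000

Derivation:
Link lengths: [1.2, 10.1, 9.8, 4.8, 2.5]
max_reach = 1.2 + 10.1 + 9.8 + 4.8 + 2.5 = 28.4
L_max = max([1.2, 10.1, 9.8, 4.8, 2.5]) = 10.1
S (sum of others) = 28.4 - 10.1 = 18.3
min_reach = max(0, 10.1 - 18.3) = max(0, -8.2) = 0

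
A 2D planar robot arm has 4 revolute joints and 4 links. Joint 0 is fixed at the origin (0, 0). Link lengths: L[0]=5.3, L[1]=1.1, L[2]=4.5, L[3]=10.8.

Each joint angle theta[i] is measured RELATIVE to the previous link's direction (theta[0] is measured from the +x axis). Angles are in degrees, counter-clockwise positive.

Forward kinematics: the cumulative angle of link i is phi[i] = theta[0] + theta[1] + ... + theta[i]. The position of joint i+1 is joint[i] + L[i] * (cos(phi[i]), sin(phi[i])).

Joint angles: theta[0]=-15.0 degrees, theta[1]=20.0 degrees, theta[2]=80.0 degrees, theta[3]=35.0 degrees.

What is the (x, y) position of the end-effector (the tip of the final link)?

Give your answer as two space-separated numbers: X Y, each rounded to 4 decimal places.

joint[0] = (0.0000, 0.0000)  (base)
link 0: phi[0] = -15 = -15 deg
  cos(-15 deg) = 0.9659, sin(-15 deg) = -0.2588
  joint[1] = (0.0000, 0.0000) + 5.3 * (0.9659, -0.2588) = (0.0000 + 5.1194, 0.0000 + -1.3717) = (5.1194, -1.3717)
link 1: phi[1] = -15 + 20 = 5 deg
  cos(5 deg) = 0.9962, sin(5 deg) = 0.0872
  joint[2] = (5.1194, -1.3717) + 1.1 * (0.9962, 0.0872) = (5.1194 + 1.0958, -1.3717 + 0.0959) = (6.2152, -1.2759)
link 2: phi[2] = -15 + 20 + 80 = 85 deg
  cos(85 deg) = 0.0872, sin(85 deg) = 0.9962
  joint[3] = (6.2152, -1.2759) + 4.5 * (0.0872, 0.9962) = (6.2152 + 0.3922, -1.2759 + 4.4829) = (6.6074, 3.2070)
link 3: phi[3] = -15 + 20 + 80 + 35 = 120 deg
  cos(120 deg) = -0.5000, sin(120 deg) = 0.8660
  joint[4] = (6.6074, 3.2070) + 10.8 * (-0.5000, 0.8660) = (6.6074 + -5.4000, 3.2070 + 9.3531) = (1.2074, 12.5601)
End effector: (1.2074, 12.5601)

Answer: 1.2074 12.5601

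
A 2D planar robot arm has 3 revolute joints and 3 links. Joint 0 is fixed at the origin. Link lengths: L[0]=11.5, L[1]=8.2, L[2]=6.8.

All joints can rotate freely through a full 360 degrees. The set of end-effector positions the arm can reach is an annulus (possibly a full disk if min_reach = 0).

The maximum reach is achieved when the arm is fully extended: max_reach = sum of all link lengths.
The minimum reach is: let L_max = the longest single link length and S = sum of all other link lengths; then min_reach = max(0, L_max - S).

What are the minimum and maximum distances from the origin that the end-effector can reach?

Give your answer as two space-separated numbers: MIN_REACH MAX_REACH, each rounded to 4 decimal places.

Link lengths: [11.5, 8.2, 6.8]
max_reach = 11.5 + 8.2 + 6.8 = 26.5
L_max = max([11.5, 8.2, 6.8]) = 11.5
S (sum of others) = 26.5 - 11.5 = 15
min_reach = max(0, 11.5 - 15) = max(0, -3.5) = 0

Answer: 0.0000 26.5000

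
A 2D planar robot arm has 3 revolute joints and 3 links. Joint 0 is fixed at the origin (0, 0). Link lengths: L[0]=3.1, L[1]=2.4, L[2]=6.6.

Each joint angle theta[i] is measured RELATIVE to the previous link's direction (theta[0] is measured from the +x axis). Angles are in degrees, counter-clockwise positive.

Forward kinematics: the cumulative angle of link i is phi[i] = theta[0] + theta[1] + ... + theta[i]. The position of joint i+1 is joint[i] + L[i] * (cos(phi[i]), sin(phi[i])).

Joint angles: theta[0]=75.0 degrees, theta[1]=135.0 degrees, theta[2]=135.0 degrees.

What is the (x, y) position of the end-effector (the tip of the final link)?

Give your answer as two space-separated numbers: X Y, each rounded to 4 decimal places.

Answer: 5.0990 0.0862

Derivation:
joint[0] = (0.0000, 0.0000)  (base)
link 0: phi[0] = 75 = 75 deg
  cos(75 deg) = 0.2588, sin(75 deg) = 0.9659
  joint[1] = (0.0000, 0.0000) + 3.1 * (0.2588, 0.9659) = (0.0000 + 0.8023, 0.0000 + 2.9944) = (0.8023, 2.9944)
link 1: phi[1] = 75 + 135 = 210 deg
  cos(210 deg) = -0.8660, sin(210 deg) = -0.5000
  joint[2] = (0.8023, 2.9944) + 2.4 * (-0.8660, -0.5000) = (0.8023 + -2.0785, 2.9944 + -1.2000) = (-1.2761, 1.7944)
link 2: phi[2] = 75 + 135 + 135 = 345 deg
  cos(345 deg) = 0.9659, sin(345 deg) = -0.2588
  joint[3] = (-1.2761, 1.7944) + 6.6 * (0.9659, -0.2588) = (-1.2761 + 6.3751, 1.7944 + -1.7082) = (5.0990, 0.0862)
End effector: (5.0990, 0.0862)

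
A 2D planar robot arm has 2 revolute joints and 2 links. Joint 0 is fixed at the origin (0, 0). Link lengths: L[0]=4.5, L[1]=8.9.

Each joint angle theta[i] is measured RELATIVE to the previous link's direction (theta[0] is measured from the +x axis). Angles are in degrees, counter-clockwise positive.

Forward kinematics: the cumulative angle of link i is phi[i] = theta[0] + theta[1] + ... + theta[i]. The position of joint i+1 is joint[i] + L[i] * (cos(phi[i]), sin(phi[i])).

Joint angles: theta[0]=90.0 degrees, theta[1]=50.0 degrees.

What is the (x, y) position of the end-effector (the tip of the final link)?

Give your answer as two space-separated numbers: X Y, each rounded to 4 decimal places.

Answer: -6.8178 10.2208

Derivation:
joint[0] = (0.0000, 0.0000)  (base)
link 0: phi[0] = 90 = 90 deg
  cos(90 deg) = 0.0000, sin(90 deg) = 1.0000
  joint[1] = (0.0000, 0.0000) + 4.5 * (0.0000, 1.0000) = (0.0000 + 0.0000, 0.0000 + 4.5000) = (0.0000, 4.5000)
link 1: phi[1] = 90 + 50 = 140 deg
  cos(140 deg) = -0.7660, sin(140 deg) = 0.6428
  joint[2] = (0.0000, 4.5000) + 8.9 * (-0.7660, 0.6428) = (0.0000 + -6.8178, 4.5000 + 5.7208) = (-6.8178, 10.2208)
End effector: (-6.8178, 10.2208)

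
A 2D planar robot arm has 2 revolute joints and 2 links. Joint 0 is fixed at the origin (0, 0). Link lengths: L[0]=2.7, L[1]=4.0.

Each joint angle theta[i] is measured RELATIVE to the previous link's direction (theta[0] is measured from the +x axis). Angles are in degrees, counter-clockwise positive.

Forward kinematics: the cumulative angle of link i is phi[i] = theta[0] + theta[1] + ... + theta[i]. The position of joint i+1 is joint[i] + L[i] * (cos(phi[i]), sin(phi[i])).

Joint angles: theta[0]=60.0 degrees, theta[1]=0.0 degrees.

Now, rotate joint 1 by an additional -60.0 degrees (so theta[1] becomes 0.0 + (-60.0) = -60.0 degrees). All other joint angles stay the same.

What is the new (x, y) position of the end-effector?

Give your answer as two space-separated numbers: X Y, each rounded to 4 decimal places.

joint[0] = (0.0000, 0.0000)  (base)
link 0: phi[0] = 60 = 60 deg
  cos(60 deg) = 0.5000, sin(60 deg) = 0.8660
  joint[1] = (0.0000, 0.0000) + 2.7 * (0.5000, 0.8660) = (0.0000 + 1.3500, 0.0000 + 2.3383) = (1.3500, 2.3383)
link 1: phi[1] = 60 + -60 = 0 deg
  cos(0 deg) = 1.0000, sin(0 deg) = 0.0000
  joint[2] = (1.3500, 2.3383) + 4 * (1.0000, 0.0000) = (1.3500 + 4.0000, 2.3383 + 0.0000) = (5.3500, 2.3383)
End effector: (5.3500, 2.3383)

Answer: 5.3500 2.3383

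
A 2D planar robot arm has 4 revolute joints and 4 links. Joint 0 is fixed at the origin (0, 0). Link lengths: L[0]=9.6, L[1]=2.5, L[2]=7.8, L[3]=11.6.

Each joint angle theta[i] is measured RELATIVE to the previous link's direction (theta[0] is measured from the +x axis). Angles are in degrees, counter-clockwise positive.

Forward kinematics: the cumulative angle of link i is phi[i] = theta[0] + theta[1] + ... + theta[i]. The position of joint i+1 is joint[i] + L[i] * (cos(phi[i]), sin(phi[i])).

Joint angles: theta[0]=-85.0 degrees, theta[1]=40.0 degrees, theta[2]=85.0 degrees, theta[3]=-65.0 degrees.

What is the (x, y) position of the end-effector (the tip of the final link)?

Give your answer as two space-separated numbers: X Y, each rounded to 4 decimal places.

joint[0] = (0.0000, 0.0000)  (base)
link 0: phi[0] = -85 = -85 deg
  cos(-85 deg) = 0.0872, sin(-85 deg) = -0.9962
  joint[1] = (0.0000, 0.0000) + 9.6 * (0.0872, -0.9962) = (0.0000 + 0.8367, 0.0000 + -9.5635) = (0.8367, -9.5635)
link 1: phi[1] = -85 + 40 = -45 deg
  cos(-45 deg) = 0.7071, sin(-45 deg) = -0.7071
  joint[2] = (0.8367, -9.5635) + 2.5 * (0.7071, -0.7071) = (0.8367 + 1.7678, -9.5635 + -1.7678) = (2.6045, -11.3312)
link 2: phi[2] = -85 + 40 + 85 = 40 deg
  cos(40 deg) = 0.7660, sin(40 deg) = 0.6428
  joint[3] = (2.6045, -11.3312) + 7.8 * (0.7660, 0.6428) = (2.6045 + 5.9751, -11.3312 + 5.0137) = (8.5796, -6.3175)
link 3: phi[3] = -85 + 40 + 85 + -65 = -25 deg
  cos(-25 deg) = 0.9063, sin(-25 deg) = -0.4226
  joint[4] = (8.5796, -6.3175) + 11.6 * (0.9063, -0.4226) = (8.5796 + 10.5132, -6.3175 + -4.9024) = (19.0928, -11.2199)
End effector: (19.0928, -11.2199)

Answer: 19.0928 -11.2199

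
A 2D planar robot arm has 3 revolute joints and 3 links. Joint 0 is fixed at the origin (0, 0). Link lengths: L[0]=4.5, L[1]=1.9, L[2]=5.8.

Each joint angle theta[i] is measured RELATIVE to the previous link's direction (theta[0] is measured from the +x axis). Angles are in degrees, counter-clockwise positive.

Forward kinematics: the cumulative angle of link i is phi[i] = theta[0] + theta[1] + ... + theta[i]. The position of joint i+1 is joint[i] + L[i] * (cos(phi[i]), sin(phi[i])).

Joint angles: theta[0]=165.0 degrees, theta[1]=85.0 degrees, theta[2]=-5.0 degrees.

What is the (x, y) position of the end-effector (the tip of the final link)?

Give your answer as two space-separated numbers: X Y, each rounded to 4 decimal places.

joint[0] = (0.0000, 0.0000)  (base)
link 0: phi[0] = 165 = 165 deg
  cos(165 deg) = -0.9659, sin(165 deg) = 0.2588
  joint[1] = (0.0000, 0.0000) + 4.5 * (-0.9659, 0.2588) = (0.0000 + -4.3467, 0.0000 + 1.1647) = (-4.3467, 1.1647)
link 1: phi[1] = 165 + 85 = 250 deg
  cos(250 deg) = -0.3420, sin(250 deg) = -0.9397
  joint[2] = (-4.3467, 1.1647) + 1.9 * (-0.3420, -0.9397) = (-4.3467 + -0.6498, 1.1647 + -1.7854) = (-4.9965, -0.6207)
link 2: phi[2] = 165 + 85 + -5 = 245 deg
  cos(245 deg) = -0.4226, sin(245 deg) = -0.9063
  joint[3] = (-4.9965, -0.6207) + 5.8 * (-0.4226, -0.9063) = (-4.9965 + -2.4512, -0.6207 + -5.2566) = (-7.4477, -5.8773)
End effector: (-7.4477, -5.8773)

Answer: -7.4477 -5.8773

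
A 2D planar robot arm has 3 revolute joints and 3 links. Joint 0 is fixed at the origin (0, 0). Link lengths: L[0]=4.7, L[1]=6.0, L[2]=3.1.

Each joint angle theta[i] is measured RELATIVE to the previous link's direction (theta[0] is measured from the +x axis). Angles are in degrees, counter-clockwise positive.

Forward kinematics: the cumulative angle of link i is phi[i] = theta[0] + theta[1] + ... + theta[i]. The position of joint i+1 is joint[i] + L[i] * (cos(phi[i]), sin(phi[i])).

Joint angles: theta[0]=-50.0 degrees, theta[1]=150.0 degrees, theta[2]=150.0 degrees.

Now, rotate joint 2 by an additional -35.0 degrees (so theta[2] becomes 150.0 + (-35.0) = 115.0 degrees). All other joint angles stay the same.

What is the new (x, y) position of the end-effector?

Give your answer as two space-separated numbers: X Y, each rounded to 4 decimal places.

Answer: -0.5602 0.5304

Derivation:
joint[0] = (0.0000, 0.0000)  (base)
link 0: phi[0] = -50 = -50 deg
  cos(-50 deg) = 0.6428, sin(-50 deg) = -0.7660
  joint[1] = (0.0000, 0.0000) + 4.7 * (0.6428, -0.7660) = (0.0000 + 3.0211, 0.0000 + -3.6004) = (3.0211, -3.6004)
link 1: phi[1] = -50 + 150 = 100 deg
  cos(100 deg) = -0.1736, sin(100 deg) = 0.9848
  joint[2] = (3.0211, -3.6004) + 6 * (-0.1736, 0.9848) = (3.0211 + -1.0419, -3.6004 + 5.9088) = (1.9792, 2.3084)
link 2: phi[2] = -50 + 150 + 115 = 215 deg
  cos(215 deg) = -0.8192, sin(215 deg) = -0.5736
  joint[3] = (1.9792, 2.3084) + 3.1 * (-0.8192, -0.5736) = (1.9792 + -2.5394, 2.3084 + -1.7781) = (-0.5602, 0.5304)
End effector: (-0.5602, 0.5304)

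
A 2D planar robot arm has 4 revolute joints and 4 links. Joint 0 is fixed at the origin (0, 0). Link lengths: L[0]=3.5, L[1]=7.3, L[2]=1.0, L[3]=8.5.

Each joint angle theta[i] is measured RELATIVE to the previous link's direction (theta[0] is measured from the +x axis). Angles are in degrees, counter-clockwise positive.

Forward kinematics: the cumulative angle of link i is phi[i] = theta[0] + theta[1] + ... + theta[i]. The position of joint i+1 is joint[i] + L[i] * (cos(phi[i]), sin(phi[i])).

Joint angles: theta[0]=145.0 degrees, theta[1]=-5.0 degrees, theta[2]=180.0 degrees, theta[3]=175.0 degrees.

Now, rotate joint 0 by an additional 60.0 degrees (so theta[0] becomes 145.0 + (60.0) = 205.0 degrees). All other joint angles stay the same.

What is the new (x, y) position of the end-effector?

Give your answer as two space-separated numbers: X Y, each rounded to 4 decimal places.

Answer: -17.3025 -5.8339

Derivation:
joint[0] = (0.0000, 0.0000)  (base)
link 0: phi[0] = 205 = 205 deg
  cos(205 deg) = -0.9063, sin(205 deg) = -0.4226
  joint[1] = (0.0000, 0.0000) + 3.5 * (-0.9063, -0.4226) = (0.0000 + -3.1721, 0.0000 + -1.4792) = (-3.1721, -1.4792)
link 1: phi[1] = 205 + -5 = 200 deg
  cos(200 deg) = -0.9397, sin(200 deg) = -0.3420
  joint[2] = (-3.1721, -1.4792) + 7.3 * (-0.9397, -0.3420) = (-3.1721 + -6.8598, -1.4792 + -2.4967) = (-10.0318, -3.9759)
link 2: phi[2] = 205 + -5 + 180 = 380 deg
  cos(380 deg) = 0.9397, sin(380 deg) = 0.3420
  joint[3] = (-10.0318, -3.9759) + 1 * (0.9397, 0.3420) = (-10.0318 + 0.9397, -3.9759 + 0.3420) = (-9.0921, -3.6339)
link 3: phi[3] = 205 + -5 + 180 + 175 = 555 deg
  cos(555 deg) = -0.9659, sin(555 deg) = -0.2588
  joint[4] = (-9.0921, -3.6339) + 8.5 * (-0.9659, -0.2588) = (-9.0921 + -8.2104, -3.6339 + -2.2000) = (-17.3025, -5.8339)
End effector: (-17.3025, -5.8339)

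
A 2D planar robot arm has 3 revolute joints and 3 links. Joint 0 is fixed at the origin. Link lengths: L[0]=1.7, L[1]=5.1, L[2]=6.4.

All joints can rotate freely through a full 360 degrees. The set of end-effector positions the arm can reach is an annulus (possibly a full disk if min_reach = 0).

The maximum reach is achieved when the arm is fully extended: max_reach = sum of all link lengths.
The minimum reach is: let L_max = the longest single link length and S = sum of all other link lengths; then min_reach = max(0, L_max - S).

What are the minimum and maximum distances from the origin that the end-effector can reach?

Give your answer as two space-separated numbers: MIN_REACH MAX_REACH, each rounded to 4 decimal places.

Link lengths: [1.7, 5.1, 6.4]
max_reach = 1.7 + 5.1 + 6.4 = 13.2
L_max = max([1.7, 5.1, 6.4]) = 6.4
S (sum of others) = 13.2 - 6.4 = 6.8
min_reach = max(0, 6.4 - 6.8) = max(0, -0.4) = 0

Answer: 0.0000 13.2000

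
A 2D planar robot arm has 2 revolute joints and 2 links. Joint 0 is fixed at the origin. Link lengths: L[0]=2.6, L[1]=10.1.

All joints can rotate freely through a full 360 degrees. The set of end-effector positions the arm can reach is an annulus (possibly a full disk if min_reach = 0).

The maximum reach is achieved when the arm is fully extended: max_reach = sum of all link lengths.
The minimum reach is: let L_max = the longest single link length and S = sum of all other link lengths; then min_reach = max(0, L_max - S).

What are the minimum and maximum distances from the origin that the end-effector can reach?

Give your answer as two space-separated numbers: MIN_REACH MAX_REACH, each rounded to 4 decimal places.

Link lengths: [2.6, 10.1]
max_reach = 2.6 + 10.1 = 12.7
L_max = max([2.6, 10.1]) = 10.1
S (sum of others) = 12.7 - 10.1 = 2.6
min_reach = max(0, 10.1 - 2.6) = max(0, 7.5) = 7.5

Answer: 7.5000 12.7000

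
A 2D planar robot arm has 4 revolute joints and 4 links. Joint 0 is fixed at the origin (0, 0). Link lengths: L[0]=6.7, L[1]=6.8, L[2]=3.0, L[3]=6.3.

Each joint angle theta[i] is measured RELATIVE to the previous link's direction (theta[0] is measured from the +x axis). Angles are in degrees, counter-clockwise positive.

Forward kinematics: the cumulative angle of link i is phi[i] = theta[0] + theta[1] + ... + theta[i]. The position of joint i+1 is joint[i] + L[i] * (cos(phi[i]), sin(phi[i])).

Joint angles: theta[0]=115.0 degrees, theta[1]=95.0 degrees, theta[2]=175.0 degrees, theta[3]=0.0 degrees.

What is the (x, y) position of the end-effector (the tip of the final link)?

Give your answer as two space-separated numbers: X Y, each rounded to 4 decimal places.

Answer: -0.2919 6.6026

Derivation:
joint[0] = (0.0000, 0.0000)  (base)
link 0: phi[0] = 115 = 115 deg
  cos(115 deg) = -0.4226, sin(115 deg) = 0.9063
  joint[1] = (0.0000, 0.0000) + 6.7 * (-0.4226, 0.9063) = (0.0000 + -2.8315, 0.0000 + 6.0723) = (-2.8315, 6.0723)
link 1: phi[1] = 115 + 95 = 210 deg
  cos(210 deg) = -0.8660, sin(210 deg) = -0.5000
  joint[2] = (-2.8315, 6.0723) + 6.8 * (-0.8660, -0.5000) = (-2.8315 + -5.8890, 6.0723 + -3.4000) = (-8.7205, 2.6723)
link 2: phi[2] = 115 + 95 + 175 = 385 deg
  cos(385 deg) = 0.9063, sin(385 deg) = 0.4226
  joint[3] = (-8.7205, 2.6723) + 3 * (0.9063, 0.4226) = (-8.7205 + 2.7189, 2.6723 + 1.2679) = (-6.0016, 3.9401)
link 3: phi[3] = 115 + 95 + 175 + 0 = 385 deg
  cos(385 deg) = 0.9063, sin(385 deg) = 0.4226
  joint[4] = (-6.0016, 3.9401) + 6.3 * (0.9063, 0.4226) = (-6.0016 + 5.7097, 3.9401 + 2.6625) = (-0.2919, 6.6026)
End effector: (-0.2919, 6.6026)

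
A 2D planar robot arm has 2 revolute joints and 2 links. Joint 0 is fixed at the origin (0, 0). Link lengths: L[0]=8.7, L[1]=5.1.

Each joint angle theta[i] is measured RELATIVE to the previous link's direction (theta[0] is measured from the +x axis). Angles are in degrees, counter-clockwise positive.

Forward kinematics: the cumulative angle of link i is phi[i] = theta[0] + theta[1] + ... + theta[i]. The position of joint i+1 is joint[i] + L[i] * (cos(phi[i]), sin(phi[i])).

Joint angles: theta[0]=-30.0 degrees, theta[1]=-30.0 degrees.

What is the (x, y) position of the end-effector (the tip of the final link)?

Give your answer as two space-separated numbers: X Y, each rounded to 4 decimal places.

joint[0] = (0.0000, 0.0000)  (base)
link 0: phi[0] = -30 = -30 deg
  cos(-30 deg) = 0.8660, sin(-30 deg) = -0.5000
  joint[1] = (0.0000, 0.0000) + 8.7 * (0.8660, -0.5000) = (0.0000 + 7.5344, 0.0000 + -4.3500) = (7.5344, -4.3500)
link 1: phi[1] = -30 + -30 = -60 deg
  cos(-60 deg) = 0.5000, sin(-60 deg) = -0.8660
  joint[2] = (7.5344, -4.3500) + 5.1 * (0.5000, -0.8660) = (7.5344 + 2.5500, -4.3500 + -4.4167) = (10.0844, -8.7667)
End effector: (10.0844, -8.7667)

Answer: 10.0844 -8.7667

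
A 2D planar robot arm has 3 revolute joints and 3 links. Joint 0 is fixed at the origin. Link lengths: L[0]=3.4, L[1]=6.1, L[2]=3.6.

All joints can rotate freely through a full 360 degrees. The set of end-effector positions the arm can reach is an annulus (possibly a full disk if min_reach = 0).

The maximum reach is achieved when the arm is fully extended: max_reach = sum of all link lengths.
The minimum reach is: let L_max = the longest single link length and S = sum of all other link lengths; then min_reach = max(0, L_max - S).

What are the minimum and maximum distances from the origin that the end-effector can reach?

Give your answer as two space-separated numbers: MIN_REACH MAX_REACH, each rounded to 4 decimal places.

Answer: 0.0000 13.1000

Derivation:
Link lengths: [3.4, 6.1, 3.6]
max_reach = 3.4 + 6.1 + 3.6 = 13.1
L_max = max([3.4, 6.1, 3.6]) = 6.1
S (sum of others) = 13.1 - 6.1 = 7
min_reach = max(0, 6.1 - 7) = max(0, -0.9) = 0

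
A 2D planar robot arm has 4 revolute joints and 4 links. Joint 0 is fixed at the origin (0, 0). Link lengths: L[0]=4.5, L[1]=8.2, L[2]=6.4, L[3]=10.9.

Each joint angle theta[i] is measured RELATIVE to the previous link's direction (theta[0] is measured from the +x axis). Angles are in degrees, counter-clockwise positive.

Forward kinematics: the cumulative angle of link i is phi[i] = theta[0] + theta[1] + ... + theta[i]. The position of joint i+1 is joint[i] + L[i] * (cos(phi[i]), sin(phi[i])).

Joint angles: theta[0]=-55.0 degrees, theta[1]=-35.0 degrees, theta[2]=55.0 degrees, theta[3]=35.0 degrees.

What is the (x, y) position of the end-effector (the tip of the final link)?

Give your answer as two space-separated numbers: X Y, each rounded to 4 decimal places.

joint[0] = (0.0000, 0.0000)  (base)
link 0: phi[0] = -55 = -55 deg
  cos(-55 deg) = 0.5736, sin(-55 deg) = -0.8192
  joint[1] = (0.0000, 0.0000) + 4.5 * (0.5736, -0.8192) = (0.0000 + 2.5811, 0.0000 + -3.6862) = (2.5811, -3.6862)
link 1: phi[1] = -55 + -35 = -90 deg
  cos(-90 deg) = 0.0000, sin(-90 deg) = -1.0000
  joint[2] = (2.5811, -3.6862) + 8.2 * (0.0000, -1.0000) = (2.5811 + 0.0000, -3.6862 + -8.2000) = (2.5811, -11.8862)
link 2: phi[2] = -55 + -35 + 55 = -35 deg
  cos(-35 deg) = 0.8192, sin(-35 deg) = -0.5736
  joint[3] = (2.5811, -11.8862) + 6.4 * (0.8192, -0.5736) = (2.5811 + 5.2426, -11.8862 + -3.6709) = (7.8237, -15.5571)
link 3: phi[3] = -55 + -35 + 55 + 35 = 0 deg
  cos(0 deg) = 1.0000, sin(0 deg) = 0.0000
  joint[4] = (7.8237, -15.5571) + 10.9 * (1.0000, 0.0000) = (7.8237 + 10.9000, -15.5571 + 0.0000) = (18.7237, -15.5571)
End effector: (18.7237, -15.5571)

Answer: 18.7237 -15.5571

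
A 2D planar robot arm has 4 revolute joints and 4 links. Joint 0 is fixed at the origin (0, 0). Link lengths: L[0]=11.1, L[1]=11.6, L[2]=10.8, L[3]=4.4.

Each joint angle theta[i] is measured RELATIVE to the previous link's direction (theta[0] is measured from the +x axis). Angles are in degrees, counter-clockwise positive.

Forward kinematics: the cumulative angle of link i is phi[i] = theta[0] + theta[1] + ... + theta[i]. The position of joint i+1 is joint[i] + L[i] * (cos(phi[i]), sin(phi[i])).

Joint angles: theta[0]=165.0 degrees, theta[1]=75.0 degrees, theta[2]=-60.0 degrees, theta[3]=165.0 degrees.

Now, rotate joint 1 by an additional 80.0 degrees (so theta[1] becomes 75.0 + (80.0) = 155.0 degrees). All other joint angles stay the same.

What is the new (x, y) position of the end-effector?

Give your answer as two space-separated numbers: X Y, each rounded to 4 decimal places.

joint[0] = (0.0000, 0.0000)  (base)
link 0: phi[0] = 165 = 165 deg
  cos(165 deg) = -0.9659, sin(165 deg) = 0.2588
  joint[1] = (0.0000, 0.0000) + 11.1 * (-0.9659, 0.2588) = (0.0000 + -10.7218, 0.0000 + 2.8729) = (-10.7218, 2.8729)
link 1: phi[1] = 165 + 155 = 320 deg
  cos(320 deg) = 0.7660, sin(320 deg) = -0.6428
  joint[2] = (-10.7218, 2.8729) + 11.6 * (0.7660, -0.6428) = (-10.7218 + 8.8861, 2.8729 + -7.4563) = (-1.8357, -4.5834)
link 2: phi[2] = 165 + 155 + -60 = 260 deg
  cos(260 deg) = -0.1736, sin(260 deg) = -0.9848
  joint[3] = (-1.8357, -4.5834) + 10.8 * (-0.1736, -0.9848) = (-1.8357 + -1.8754, -4.5834 + -10.6359) = (-3.7111, -15.2194)
link 3: phi[3] = 165 + 155 + -60 + 165 = 425 deg
  cos(425 deg) = 0.4226, sin(425 deg) = 0.9063
  joint[4] = (-3.7111, -15.2194) + 4.4 * (0.4226, 0.9063) = (-3.7111 + 1.8595, -15.2194 + 3.9878) = (-1.8515, -11.2316)
End effector: (-1.8515, -11.2316)

Answer: -1.8515 -11.2316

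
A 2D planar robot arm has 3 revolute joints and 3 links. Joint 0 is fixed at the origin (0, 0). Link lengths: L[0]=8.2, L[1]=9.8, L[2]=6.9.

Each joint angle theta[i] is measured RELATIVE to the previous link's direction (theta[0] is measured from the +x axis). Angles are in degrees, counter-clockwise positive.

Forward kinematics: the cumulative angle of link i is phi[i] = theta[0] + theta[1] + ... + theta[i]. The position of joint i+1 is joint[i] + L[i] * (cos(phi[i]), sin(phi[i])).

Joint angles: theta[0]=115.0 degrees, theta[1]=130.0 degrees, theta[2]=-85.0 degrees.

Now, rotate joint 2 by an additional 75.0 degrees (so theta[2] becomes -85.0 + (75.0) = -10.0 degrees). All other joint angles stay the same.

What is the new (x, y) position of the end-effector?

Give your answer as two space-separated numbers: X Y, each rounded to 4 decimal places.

Answer: -11.5648 -7.1022

Derivation:
joint[0] = (0.0000, 0.0000)  (base)
link 0: phi[0] = 115 = 115 deg
  cos(115 deg) = -0.4226, sin(115 deg) = 0.9063
  joint[1] = (0.0000, 0.0000) + 8.2 * (-0.4226, 0.9063) = (0.0000 + -3.4655, 0.0000 + 7.4317) = (-3.4655, 7.4317)
link 1: phi[1] = 115 + 130 = 245 deg
  cos(245 deg) = -0.4226, sin(245 deg) = -0.9063
  joint[2] = (-3.4655, 7.4317) + 9.8 * (-0.4226, -0.9063) = (-3.4655 + -4.1417, 7.4317 + -8.8818) = (-7.6071, -1.4501)
link 2: phi[2] = 115 + 130 + -10 = 235 deg
  cos(235 deg) = -0.5736, sin(235 deg) = -0.8192
  joint[3] = (-7.6071, -1.4501) + 6.9 * (-0.5736, -0.8192) = (-7.6071 + -3.9577, -1.4501 + -5.6521) = (-11.5648, -7.1022)
End effector: (-11.5648, -7.1022)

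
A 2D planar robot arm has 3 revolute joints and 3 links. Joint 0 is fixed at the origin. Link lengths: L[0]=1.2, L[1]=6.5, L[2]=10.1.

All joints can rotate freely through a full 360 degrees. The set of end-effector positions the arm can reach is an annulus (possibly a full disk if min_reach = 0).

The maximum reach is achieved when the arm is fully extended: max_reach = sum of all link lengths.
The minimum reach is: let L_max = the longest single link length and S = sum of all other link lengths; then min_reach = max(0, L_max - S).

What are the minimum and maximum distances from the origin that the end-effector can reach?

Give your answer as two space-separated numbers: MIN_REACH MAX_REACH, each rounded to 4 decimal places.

Link lengths: [1.2, 6.5, 10.1]
max_reach = 1.2 + 6.5 + 10.1 = 17.8
L_max = max([1.2, 6.5, 10.1]) = 10.1
S (sum of others) = 17.8 - 10.1 = 7.7
min_reach = max(0, 10.1 - 7.7) = max(0, 2.4) = 2.4

Answer: 2.4000 17.8000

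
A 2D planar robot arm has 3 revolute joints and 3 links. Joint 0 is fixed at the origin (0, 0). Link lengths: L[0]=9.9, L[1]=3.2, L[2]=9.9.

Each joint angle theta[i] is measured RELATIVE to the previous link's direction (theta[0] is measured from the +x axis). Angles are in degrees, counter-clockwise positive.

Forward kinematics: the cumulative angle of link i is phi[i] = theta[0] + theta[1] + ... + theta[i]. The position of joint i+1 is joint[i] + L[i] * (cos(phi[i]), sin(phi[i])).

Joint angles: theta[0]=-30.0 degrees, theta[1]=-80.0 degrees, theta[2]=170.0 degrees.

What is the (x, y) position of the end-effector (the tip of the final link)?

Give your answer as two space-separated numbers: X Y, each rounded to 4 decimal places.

joint[0] = (0.0000, 0.0000)  (base)
link 0: phi[0] = -30 = -30 deg
  cos(-30 deg) = 0.8660, sin(-30 deg) = -0.5000
  joint[1] = (0.0000, 0.0000) + 9.9 * (0.8660, -0.5000) = (0.0000 + 8.5737, 0.0000 + -4.9500) = (8.5737, -4.9500)
link 1: phi[1] = -30 + -80 = -110 deg
  cos(-110 deg) = -0.3420, sin(-110 deg) = -0.9397
  joint[2] = (8.5737, -4.9500) + 3.2 * (-0.3420, -0.9397) = (8.5737 + -1.0945, -4.9500 + -3.0070) = (7.4792, -7.9570)
link 2: phi[2] = -30 + -80 + 170 = 60 deg
  cos(60 deg) = 0.5000, sin(60 deg) = 0.8660
  joint[3] = (7.4792, -7.9570) + 9.9 * (0.5000, 0.8660) = (7.4792 + 4.9500, -7.9570 + 8.5737) = (12.4292, 0.6166)
End effector: (12.4292, 0.6166)

Answer: 12.4292 0.6166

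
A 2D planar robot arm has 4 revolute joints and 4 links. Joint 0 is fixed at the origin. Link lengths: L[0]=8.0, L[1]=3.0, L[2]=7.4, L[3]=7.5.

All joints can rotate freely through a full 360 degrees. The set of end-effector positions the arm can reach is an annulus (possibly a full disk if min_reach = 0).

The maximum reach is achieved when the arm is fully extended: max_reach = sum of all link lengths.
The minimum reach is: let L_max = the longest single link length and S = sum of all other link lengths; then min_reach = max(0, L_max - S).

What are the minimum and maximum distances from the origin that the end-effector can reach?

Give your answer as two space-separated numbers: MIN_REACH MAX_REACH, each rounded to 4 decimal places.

Link lengths: [8.0, 3.0, 7.4, 7.5]
max_reach = 8 + 3 + 7.4 + 7.5 = 25.9
L_max = max([8.0, 3.0, 7.4, 7.5]) = 8
S (sum of others) = 25.9 - 8 = 17.9
min_reach = max(0, 8 - 17.9) = max(0, -9.9) = 0

Answer: 0.0000 25.9000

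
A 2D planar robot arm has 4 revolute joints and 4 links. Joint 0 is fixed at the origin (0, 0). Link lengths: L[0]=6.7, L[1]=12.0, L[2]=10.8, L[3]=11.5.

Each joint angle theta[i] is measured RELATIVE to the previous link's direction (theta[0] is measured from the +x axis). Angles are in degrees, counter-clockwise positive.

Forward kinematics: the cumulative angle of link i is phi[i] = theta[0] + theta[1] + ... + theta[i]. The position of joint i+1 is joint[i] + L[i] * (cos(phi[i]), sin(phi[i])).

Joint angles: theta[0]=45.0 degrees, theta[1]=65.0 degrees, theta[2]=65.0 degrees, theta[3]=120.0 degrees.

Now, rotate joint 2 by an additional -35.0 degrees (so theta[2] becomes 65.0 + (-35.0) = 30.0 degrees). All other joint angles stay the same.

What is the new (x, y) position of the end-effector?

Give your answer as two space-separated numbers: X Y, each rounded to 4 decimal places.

Answer: -9.6369 11.6307

Derivation:
joint[0] = (0.0000, 0.0000)  (base)
link 0: phi[0] = 45 = 45 deg
  cos(45 deg) = 0.7071, sin(45 deg) = 0.7071
  joint[1] = (0.0000, 0.0000) + 6.7 * (0.7071, 0.7071) = (0.0000 + 4.7376, 0.0000 + 4.7376) = (4.7376, 4.7376)
link 1: phi[1] = 45 + 65 = 110 deg
  cos(110 deg) = -0.3420, sin(110 deg) = 0.9397
  joint[2] = (4.7376, 4.7376) + 12 * (-0.3420, 0.9397) = (4.7376 + -4.1042, 4.7376 + 11.2763) = (0.6334, 16.0139)
link 2: phi[2] = 45 + 65 + 30 = 140 deg
  cos(140 deg) = -0.7660, sin(140 deg) = 0.6428
  joint[3] = (0.6334, 16.0139) + 10.8 * (-0.7660, 0.6428) = (0.6334 + -8.2733, 16.0139 + 6.9421) = (-7.6399, 22.9560)
link 3: phi[3] = 45 + 65 + 30 + 120 = 260 deg
  cos(260 deg) = -0.1736, sin(260 deg) = -0.9848
  joint[4] = (-7.6399, 22.9560) + 11.5 * (-0.1736, -0.9848) = (-7.6399 + -1.9970, 22.9560 + -11.3253) = (-9.6369, 11.6307)
End effector: (-9.6369, 11.6307)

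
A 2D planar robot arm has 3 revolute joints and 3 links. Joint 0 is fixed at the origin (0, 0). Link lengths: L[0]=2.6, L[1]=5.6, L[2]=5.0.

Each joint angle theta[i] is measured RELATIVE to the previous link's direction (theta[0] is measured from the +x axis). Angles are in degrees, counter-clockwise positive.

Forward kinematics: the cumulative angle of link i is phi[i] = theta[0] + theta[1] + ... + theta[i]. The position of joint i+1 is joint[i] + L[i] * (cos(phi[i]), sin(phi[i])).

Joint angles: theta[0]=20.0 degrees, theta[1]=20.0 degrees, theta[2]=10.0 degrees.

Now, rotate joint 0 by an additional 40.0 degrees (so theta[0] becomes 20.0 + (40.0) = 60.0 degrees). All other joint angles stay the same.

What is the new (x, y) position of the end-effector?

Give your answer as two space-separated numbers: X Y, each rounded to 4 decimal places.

joint[0] = (0.0000, 0.0000)  (base)
link 0: phi[0] = 60 = 60 deg
  cos(60 deg) = 0.5000, sin(60 deg) = 0.8660
  joint[1] = (0.0000, 0.0000) + 2.6 * (0.5000, 0.8660) = (0.0000 + 1.3000, 0.0000 + 2.2517) = (1.3000, 2.2517)
link 1: phi[1] = 60 + 20 = 80 deg
  cos(80 deg) = 0.1736, sin(80 deg) = 0.9848
  joint[2] = (1.3000, 2.2517) + 5.6 * (0.1736, 0.9848) = (1.3000 + 0.9724, 2.2517 + 5.5149) = (2.2724, 7.7666)
link 2: phi[2] = 60 + 20 + 10 = 90 deg
  cos(90 deg) = 0.0000, sin(90 deg) = 1.0000
  joint[3] = (2.2724, 7.7666) + 5 * (0.0000, 1.0000) = (2.2724 + 0.0000, 7.7666 + 5.0000) = (2.2724, 12.7666)
End effector: (2.2724, 12.7666)

Answer: 2.2724 12.7666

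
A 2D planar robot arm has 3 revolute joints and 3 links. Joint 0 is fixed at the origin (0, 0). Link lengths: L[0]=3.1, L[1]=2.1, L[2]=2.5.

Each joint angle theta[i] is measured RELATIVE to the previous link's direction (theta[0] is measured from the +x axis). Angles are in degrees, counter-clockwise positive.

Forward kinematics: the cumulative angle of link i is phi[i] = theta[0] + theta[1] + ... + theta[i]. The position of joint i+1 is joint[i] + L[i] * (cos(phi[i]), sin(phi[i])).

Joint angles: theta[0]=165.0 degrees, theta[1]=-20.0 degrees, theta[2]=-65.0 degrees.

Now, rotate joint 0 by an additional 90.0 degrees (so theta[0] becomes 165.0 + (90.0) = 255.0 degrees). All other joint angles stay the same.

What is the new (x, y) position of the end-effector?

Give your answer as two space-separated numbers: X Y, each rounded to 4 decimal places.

joint[0] = (0.0000, 0.0000)  (base)
link 0: phi[0] = 255 = 255 deg
  cos(255 deg) = -0.2588, sin(255 deg) = -0.9659
  joint[1] = (0.0000, 0.0000) + 3.1 * (-0.2588, -0.9659) = (0.0000 + -0.8023, 0.0000 + -2.9944) = (-0.8023, -2.9944)
link 1: phi[1] = 255 + -20 = 235 deg
  cos(235 deg) = -0.5736, sin(235 deg) = -0.8192
  joint[2] = (-0.8023, -2.9944) + 2.1 * (-0.5736, -0.8192) = (-0.8023 + -1.2045, -2.9944 + -1.7202) = (-2.0068, -4.7146)
link 2: phi[2] = 255 + -20 + -65 = 170 deg
  cos(170 deg) = -0.9848, sin(170 deg) = 0.1736
  joint[3] = (-2.0068, -4.7146) + 2.5 * (-0.9848, 0.1736) = (-2.0068 + -2.4620, -4.7146 + 0.4341) = (-4.4689, -4.2805)
End effector: (-4.4689, -4.2805)

Answer: -4.4689 -4.2805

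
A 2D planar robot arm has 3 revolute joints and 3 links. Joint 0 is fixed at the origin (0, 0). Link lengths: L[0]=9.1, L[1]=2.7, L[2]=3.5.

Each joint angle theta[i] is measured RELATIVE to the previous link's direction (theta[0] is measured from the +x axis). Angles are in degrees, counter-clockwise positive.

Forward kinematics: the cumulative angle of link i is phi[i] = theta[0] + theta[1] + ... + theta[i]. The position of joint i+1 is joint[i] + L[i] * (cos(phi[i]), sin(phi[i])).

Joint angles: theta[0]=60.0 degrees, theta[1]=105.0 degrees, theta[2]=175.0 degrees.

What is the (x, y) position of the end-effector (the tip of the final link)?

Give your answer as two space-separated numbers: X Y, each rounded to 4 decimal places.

joint[0] = (0.0000, 0.0000)  (base)
link 0: phi[0] = 60 = 60 deg
  cos(60 deg) = 0.5000, sin(60 deg) = 0.8660
  joint[1] = (0.0000, 0.0000) + 9.1 * (0.5000, 0.8660) = (0.0000 + 4.5500, 0.0000 + 7.8808) = (4.5500, 7.8808)
link 1: phi[1] = 60 + 105 = 165 deg
  cos(165 deg) = -0.9659, sin(165 deg) = 0.2588
  joint[2] = (4.5500, 7.8808) + 2.7 * (-0.9659, 0.2588) = (4.5500 + -2.6080, 7.8808 + 0.6988) = (1.9420, 8.5796)
link 2: phi[2] = 60 + 105 + 175 = 340 deg
  cos(340 deg) = 0.9397, sin(340 deg) = -0.3420
  joint[3] = (1.9420, 8.5796) + 3.5 * (0.9397, -0.3420) = (1.9420 + 3.2889, 8.5796 + -1.1971) = (5.2309, 7.3826)
End effector: (5.2309, 7.3826)

Answer: 5.2309 7.3826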